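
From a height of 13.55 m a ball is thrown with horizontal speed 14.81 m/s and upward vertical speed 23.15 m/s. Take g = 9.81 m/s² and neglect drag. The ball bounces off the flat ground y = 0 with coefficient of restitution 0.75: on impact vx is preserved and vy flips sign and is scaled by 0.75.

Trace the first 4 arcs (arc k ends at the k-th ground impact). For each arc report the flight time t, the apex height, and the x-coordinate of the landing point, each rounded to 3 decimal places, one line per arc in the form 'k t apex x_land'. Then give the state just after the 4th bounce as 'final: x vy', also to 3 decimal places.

1 5.246 40.865 77.697
2 4.330 22.987 141.818
3 3.247 12.930 189.909
4 2.435 7.273 225.978
final: 225.978 8.959

Arc 1: start y=13.550, vy=23.150 → t=5.246, apex=40.865, x_land=77.697, impact vy=-28.316
  bounce: vy ← 0.75·28.316 = 21.237
Arc 2: start y=0.000, vy=21.237 → t=4.330, apex=22.987, x_land=141.818, impact vy=-21.237
  bounce: vy ← 0.75·21.237 = 15.928
Arc 3: start y=0.000, vy=15.928 → t=3.247, apex=12.930, x_land=189.909, impact vy=-15.928
  bounce: vy ← 0.75·15.928 = 11.946
Arc 4: start y=0.000, vy=11.946 → t=2.435, apex=7.273, x_land=225.978, impact vy=-11.946
  bounce: vy ← 0.75·11.946 = 8.959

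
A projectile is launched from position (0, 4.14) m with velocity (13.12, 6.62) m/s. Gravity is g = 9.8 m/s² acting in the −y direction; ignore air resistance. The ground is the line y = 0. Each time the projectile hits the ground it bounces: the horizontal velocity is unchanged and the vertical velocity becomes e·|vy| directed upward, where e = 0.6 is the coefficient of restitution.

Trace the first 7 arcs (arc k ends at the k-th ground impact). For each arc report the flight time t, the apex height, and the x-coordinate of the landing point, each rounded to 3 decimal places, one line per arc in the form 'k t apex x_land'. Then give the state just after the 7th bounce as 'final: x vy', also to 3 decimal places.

1 1.816 6.376 23.829
2 1.369 2.295 41.788
3 0.821 0.826 52.564
4 0.493 0.297 59.029
5 0.296 0.107 62.908
6 0.177 0.039 65.236
7 0.106 0.014 66.632
final: 66.632 0.313

Arc 1: start y=4.140, vy=6.620 → t=1.816, apex=6.376, x_land=23.829, impact vy=-11.179
  bounce: vy ← 0.6·11.179 = 6.707
Arc 2: start y=0.000, vy=6.707 → t=1.369, apex=2.295, x_land=41.788, impact vy=-6.707
  bounce: vy ← 0.6·6.707 = 4.024
Arc 3: start y=0.000, vy=4.024 → t=0.821, apex=0.826, x_land=52.564, impact vy=-4.024
  bounce: vy ← 0.6·4.024 = 2.415
Arc 4: start y=0.000, vy=2.415 → t=0.493, apex=0.297, x_land=59.029, impact vy=-2.415
  bounce: vy ← 0.6·2.415 = 1.449
Arc 5: start y=0.000, vy=1.449 → t=0.296, apex=0.107, x_land=62.908, impact vy=-1.449
  bounce: vy ← 0.6·1.449 = 0.869
Arc 6: start y=0.000, vy=0.869 → t=0.177, apex=0.039, x_land=65.236, impact vy=-0.869
  bounce: vy ← 0.6·0.869 = 0.522
Arc 7: start y=0.000, vy=0.522 → t=0.106, apex=0.014, x_land=66.632, impact vy=-0.522
  bounce: vy ← 0.6·0.522 = 0.313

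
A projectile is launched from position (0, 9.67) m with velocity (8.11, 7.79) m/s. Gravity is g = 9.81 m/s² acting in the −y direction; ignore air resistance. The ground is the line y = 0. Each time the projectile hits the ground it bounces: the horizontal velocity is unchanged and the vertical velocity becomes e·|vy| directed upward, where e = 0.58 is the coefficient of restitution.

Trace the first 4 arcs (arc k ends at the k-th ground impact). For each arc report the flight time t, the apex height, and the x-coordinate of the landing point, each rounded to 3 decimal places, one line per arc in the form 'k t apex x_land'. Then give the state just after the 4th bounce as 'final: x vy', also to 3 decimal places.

1 2.407 12.763 19.522
2 1.871 4.293 34.697
3 1.085 1.444 43.499
4 0.629 0.486 48.604
final: 48.604 1.791

Arc 1: start y=9.670, vy=7.790 → t=2.407, apex=12.763, x_land=19.522, impact vy=-15.824
  bounce: vy ← 0.58·15.824 = 9.178
Arc 2: start y=0.000, vy=9.178 → t=1.871, apex=4.293, x_land=34.697, impact vy=-9.178
  bounce: vy ← 0.58·9.178 = 5.323
Arc 3: start y=0.000, vy=5.323 → t=1.085, apex=1.444, x_land=43.499, impact vy=-5.323
  bounce: vy ← 0.58·5.323 = 3.088
Arc 4: start y=0.000, vy=3.088 → t=0.629, apex=0.486, x_land=48.604, impact vy=-3.088
  bounce: vy ← 0.58·3.088 = 1.791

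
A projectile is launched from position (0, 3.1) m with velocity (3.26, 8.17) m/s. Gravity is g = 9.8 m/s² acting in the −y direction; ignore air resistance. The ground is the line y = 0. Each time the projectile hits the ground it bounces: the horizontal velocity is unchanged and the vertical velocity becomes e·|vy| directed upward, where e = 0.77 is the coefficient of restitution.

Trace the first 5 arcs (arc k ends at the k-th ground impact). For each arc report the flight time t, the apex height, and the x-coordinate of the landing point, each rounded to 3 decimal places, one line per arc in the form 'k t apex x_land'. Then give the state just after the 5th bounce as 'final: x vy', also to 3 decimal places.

Arc 1: start y=3.100, vy=8.170 → t=1.986, apex=6.506, x_land=6.474, impact vy=-11.292
  bounce: vy ← 0.77·11.292 = 8.695
Arc 2: start y=0.000, vy=8.695 → t=1.774, apex=3.857, x_land=12.259, impact vy=-8.695
  bounce: vy ← 0.77·8.695 = 6.695
Arc 3: start y=0.000, vy=6.695 → t=1.366, apex=2.287, x_land=16.713, impact vy=-6.695
  bounce: vy ← 0.77·6.695 = 5.155
Arc 4: start y=0.000, vy=5.155 → t=1.052, apex=1.356, x_land=20.143, impact vy=-5.155
  bounce: vy ← 0.77·5.155 = 3.969
Arc 5: start y=0.000, vy=3.969 → t=0.810, apex=0.804, x_land=22.784, impact vy=-3.969
  bounce: vy ← 0.77·3.969 = 3.056

1 1.986 6.506 6.474
2 1.774 3.857 12.259
3 1.366 2.287 16.713
4 1.052 1.356 20.143
5 0.810 0.804 22.784
final: 22.784 3.056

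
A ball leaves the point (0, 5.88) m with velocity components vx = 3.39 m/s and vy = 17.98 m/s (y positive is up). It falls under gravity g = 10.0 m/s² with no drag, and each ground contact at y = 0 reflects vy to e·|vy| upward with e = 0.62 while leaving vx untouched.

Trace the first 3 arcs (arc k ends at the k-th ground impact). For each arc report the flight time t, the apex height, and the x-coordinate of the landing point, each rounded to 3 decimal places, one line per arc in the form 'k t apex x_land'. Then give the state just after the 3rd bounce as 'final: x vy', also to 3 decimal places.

Arc 1: start y=5.880, vy=17.980 → t=3.898, apex=22.044, x_land=13.213, impact vy=-20.997
  bounce: vy ← 0.62·20.997 = 13.018
Arc 2: start y=0.000, vy=13.018 → t=2.604, apex=8.474, x_land=22.040, impact vy=-13.018
  bounce: vy ← 0.62·13.018 = 8.071
Arc 3: start y=0.000, vy=8.071 → t=1.614, apex=3.257, x_land=27.512, impact vy=-8.071
  bounce: vy ← 0.62·8.071 = 5.004

1 3.898 22.044 13.213
2 2.604 8.474 22.040
3 1.614 3.257 27.512
final: 27.512 5.004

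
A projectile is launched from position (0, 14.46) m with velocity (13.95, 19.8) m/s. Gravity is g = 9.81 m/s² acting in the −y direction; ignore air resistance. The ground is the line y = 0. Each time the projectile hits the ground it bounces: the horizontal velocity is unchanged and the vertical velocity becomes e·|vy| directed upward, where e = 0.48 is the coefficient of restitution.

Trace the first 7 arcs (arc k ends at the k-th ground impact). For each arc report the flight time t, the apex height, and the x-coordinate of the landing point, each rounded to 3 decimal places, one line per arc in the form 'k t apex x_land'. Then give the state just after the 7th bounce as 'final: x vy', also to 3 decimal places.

Arc 1: start y=14.460, vy=19.800 → t=4.668, apex=34.442, x_land=65.121, impact vy=-25.995
  bounce: vy ← 0.48·25.995 = 12.478
Arc 2: start y=0.000, vy=12.478 → t=2.544, apex=7.935, x_land=100.608, impact vy=-12.478
  bounce: vy ← 0.48·12.478 = 5.989
Arc 3: start y=0.000, vy=5.989 → t=1.221, apex=1.828, x_land=117.642, impact vy=-5.989
  bounce: vy ← 0.48·5.989 = 2.875
Arc 4: start y=0.000, vy=2.875 → t=0.586, apex=0.421, x_land=125.818, impact vy=-2.875
  bounce: vy ← 0.48·2.875 = 1.380
Arc 5: start y=0.000, vy=1.380 → t=0.281, apex=0.097, x_land=129.743, impact vy=-1.380
  bounce: vy ← 0.48·1.380 = 0.662
Arc 6: start y=0.000, vy=0.662 → t=0.135, apex=0.022, x_land=131.627, impact vy=-0.662
  bounce: vy ← 0.48·0.662 = 0.318
Arc 7: start y=0.000, vy=0.318 → t=0.065, apex=0.005, x_land=132.531, impact vy=-0.318
  bounce: vy ← 0.48·0.318 = 0.153

1 4.668 34.442 65.121
2 2.544 7.935 100.608
3 1.221 1.828 117.642
4 0.586 0.421 125.818
5 0.281 0.097 129.743
6 0.135 0.022 131.627
7 0.065 0.005 132.531
final: 132.531 0.153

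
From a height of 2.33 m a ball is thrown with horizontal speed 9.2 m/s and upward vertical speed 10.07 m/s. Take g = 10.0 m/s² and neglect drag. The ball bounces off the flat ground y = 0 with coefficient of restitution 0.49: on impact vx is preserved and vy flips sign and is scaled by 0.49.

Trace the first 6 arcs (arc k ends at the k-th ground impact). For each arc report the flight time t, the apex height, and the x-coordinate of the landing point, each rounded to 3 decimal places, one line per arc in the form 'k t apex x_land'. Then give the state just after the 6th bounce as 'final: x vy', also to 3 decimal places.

1 2.224 7.400 20.457
2 1.192 1.777 31.425
3 0.584 0.427 36.800
4 0.286 0.102 39.434
5 0.140 0.025 40.724
6 0.069 0.006 41.356
final: 41.356 0.168

Arc 1: start y=2.330, vy=10.070 → t=2.224, apex=7.400, x_land=20.457, impact vy=-12.166
  bounce: vy ← 0.49·12.166 = 5.961
Arc 2: start y=0.000, vy=5.961 → t=1.192, apex=1.777, x_land=31.425, impact vy=-5.961
  bounce: vy ← 0.49·5.961 = 2.921
Arc 3: start y=0.000, vy=2.921 → t=0.584, apex=0.427, x_land=36.800, impact vy=-2.921
  bounce: vy ← 0.49·2.921 = 1.431
Arc 4: start y=0.000, vy=1.431 → t=0.286, apex=0.102, x_land=39.434, impact vy=-1.431
  bounce: vy ← 0.49·1.431 = 0.701
Arc 5: start y=0.000, vy=0.701 → t=0.140, apex=0.025, x_land=40.724, impact vy=-0.701
  bounce: vy ← 0.49·0.701 = 0.344
Arc 6: start y=0.000, vy=0.344 → t=0.069, apex=0.006, x_land=41.356, impact vy=-0.344
  bounce: vy ← 0.49·0.344 = 0.168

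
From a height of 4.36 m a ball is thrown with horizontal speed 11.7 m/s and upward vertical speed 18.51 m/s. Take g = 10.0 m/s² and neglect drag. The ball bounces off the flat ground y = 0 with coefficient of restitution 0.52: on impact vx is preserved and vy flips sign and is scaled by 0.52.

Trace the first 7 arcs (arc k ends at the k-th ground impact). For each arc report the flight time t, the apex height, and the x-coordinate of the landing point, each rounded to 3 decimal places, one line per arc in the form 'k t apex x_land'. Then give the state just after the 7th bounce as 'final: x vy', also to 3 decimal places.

Arc 1: start y=4.360, vy=18.510 → t=3.924, apex=21.491, x_land=45.913, impact vy=-20.732
  bounce: vy ← 0.52·20.732 = 10.781
Arc 2: start y=0.000, vy=10.781 → t=2.156, apex=5.811, x_land=71.140, impact vy=-10.781
  bounce: vy ← 0.52·10.781 = 5.606
Arc 3: start y=0.000, vy=5.606 → t=1.121, apex=1.571, x_land=84.258, impact vy=-5.606
  bounce: vy ← 0.52·5.606 = 2.915
Arc 4: start y=0.000, vy=2.915 → t=0.583, apex=0.425, x_land=91.079, impact vy=-2.915
  bounce: vy ← 0.52·2.915 = 1.516
Arc 5: start y=0.000, vy=1.516 → t=0.303, apex=0.115, x_land=94.626, impact vy=-1.516
  bounce: vy ← 0.52·1.516 = 0.788
Arc 6: start y=0.000, vy=0.788 → t=0.158, apex=0.031, x_land=96.471, impact vy=-0.788
  bounce: vy ← 0.52·0.788 = 0.410
Arc 7: start y=0.000, vy=0.410 → t=0.082, apex=0.008, x_land=97.430, impact vy=-0.410
  bounce: vy ← 0.52·0.410 = 0.213

1 3.924 21.491 45.913
2 2.156 5.811 71.140
3 1.121 1.571 84.258
4 0.583 0.425 91.079
5 0.303 0.115 94.626
6 0.158 0.031 96.471
7 0.082 0.008 97.430
final: 97.430 0.213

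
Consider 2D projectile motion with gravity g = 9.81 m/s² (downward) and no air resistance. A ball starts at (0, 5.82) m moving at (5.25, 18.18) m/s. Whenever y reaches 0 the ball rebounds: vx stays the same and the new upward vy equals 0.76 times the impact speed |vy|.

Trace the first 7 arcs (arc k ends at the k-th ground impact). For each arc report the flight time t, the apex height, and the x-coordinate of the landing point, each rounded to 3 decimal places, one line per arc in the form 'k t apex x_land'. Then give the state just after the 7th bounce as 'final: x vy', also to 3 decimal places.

1 4.003 22.666 21.015
2 3.267 13.092 38.169
3 2.483 7.562 51.206
4 1.887 4.368 61.114
5 1.434 2.523 68.645
6 1.090 1.457 74.368
7 0.828 0.842 78.717
final: 78.717 3.088

Arc 1: start y=5.820, vy=18.180 → t=4.003, apex=22.666, x_land=21.015, impact vy=-21.088
  bounce: vy ← 0.76·21.088 = 16.027
Arc 2: start y=0.000, vy=16.027 → t=3.267, apex=13.092, x_land=38.169, impact vy=-16.027
  bounce: vy ← 0.76·16.027 = 12.180
Arc 3: start y=0.000, vy=12.180 → t=2.483, apex=7.562, x_land=51.206, impact vy=-12.180
  bounce: vy ← 0.76·12.180 = 9.257
Arc 4: start y=0.000, vy=9.257 → t=1.887, apex=4.368, x_land=61.114, impact vy=-9.257
  bounce: vy ← 0.76·9.257 = 7.035
Arc 5: start y=0.000, vy=7.035 → t=1.434, apex=2.523, x_land=68.645, impact vy=-7.035
  bounce: vy ← 0.76·7.035 = 5.347
Arc 6: start y=0.000, vy=5.347 → t=1.090, apex=1.457, x_land=74.368, impact vy=-5.347
  bounce: vy ← 0.76·5.347 = 4.064
Arc 7: start y=0.000, vy=4.064 → t=0.828, apex=0.842, x_land=78.717, impact vy=-4.064
  bounce: vy ← 0.76·4.064 = 3.088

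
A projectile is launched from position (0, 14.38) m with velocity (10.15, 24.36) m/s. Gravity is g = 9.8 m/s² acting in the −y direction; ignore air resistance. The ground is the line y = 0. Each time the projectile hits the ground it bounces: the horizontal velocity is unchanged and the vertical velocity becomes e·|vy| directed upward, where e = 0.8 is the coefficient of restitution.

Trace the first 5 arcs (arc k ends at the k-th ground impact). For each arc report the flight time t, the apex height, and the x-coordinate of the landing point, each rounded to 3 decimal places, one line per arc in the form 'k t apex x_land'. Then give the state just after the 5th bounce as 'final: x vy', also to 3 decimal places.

Arc 1: start y=14.380, vy=24.360 → t=5.505, apex=44.656, x_land=55.871, impact vy=-29.585
  bounce: vy ← 0.8·29.585 = 23.668
Arc 2: start y=0.000, vy=23.668 → t=4.830, apex=28.580, x_land=104.898, impact vy=-23.668
  bounce: vy ← 0.8·23.668 = 18.934
Arc 3: start y=0.000, vy=18.934 → t=3.864, apex=18.291, x_land=144.118, impact vy=-18.934
  bounce: vy ← 0.8·18.934 = 15.147
Arc 4: start y=0.000, vy=15.147 → t=3.091, apex=11.706, x_land=175.495, impact vy=-15.147
  bounce: vy ← 0.8·15.147 = 12.118
Arc 5: start y=0.000, vy=12.118 → t=2.473, apex=7.492, x_land=200.597, impact vy=-12.118
  bounce: vy ← 0.8·12.118 = 9.694

1 5.505 44.656 55.871
2 4.830 28.580 104.898
3 3.864 18.291 144.118
4 3.091 11.706 175.495
5 2.473 7.492 200.597
final: 200.597 9.694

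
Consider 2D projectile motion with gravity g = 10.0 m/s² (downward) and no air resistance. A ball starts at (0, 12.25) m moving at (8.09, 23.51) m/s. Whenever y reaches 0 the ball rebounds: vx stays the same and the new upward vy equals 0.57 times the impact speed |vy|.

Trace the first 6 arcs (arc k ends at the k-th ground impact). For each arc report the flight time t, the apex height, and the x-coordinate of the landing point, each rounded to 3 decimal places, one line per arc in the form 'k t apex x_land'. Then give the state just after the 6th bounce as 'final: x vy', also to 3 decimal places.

1 5.175 39.886 41.869
2 3.220 12.959 67.917
3 1.835 4.210 82.765
4 1.046 1.368 91.228
5 0.596 0.444 96.052
6 0.340 0.144 98.801
final: 98.801 0.969

Arc 1: start y=12.250, vy=23.510 → t=5.175, apex=39.886, x_land=41.869, impact vy=-28.244
  bounce: vy ← 0.57·28.244 = 16.099
Arc 2: start y=0.000, vy=16.099 → t=3.220, apex=12.959, x_land=67.917, impact vy=-16.099
  bounce: vy ← 0.57·16.099 = 9.176
Arc 3: start y=0.000, vy=9.176 → t=1.835, apex=4.210, x_land=82.765, impact vy=-9.176
  bounce: vy ← 0.57·9.176 = 5.231
Arc 4: start y=0.000, vy=5.231 → t=1.046, apex=1.368, x_land=91.228, impact vy=-5.231
  bounce: vy ← 0.57·5.231 = 2.981
Arc 5: start y=0.000, vy=2.981 → t=0.596, apex=0.444, x_land=96.052, impact vy=-2.981
  bounce: vy ← 0.57·2.981 = 1.699
Arc 6: start y=0.000, vy=1.699 → t=0.340, apex=0.144, x_land=98.801, impact vy=-1.699
  bounce: vy ← 0.57·1.699 = 0.969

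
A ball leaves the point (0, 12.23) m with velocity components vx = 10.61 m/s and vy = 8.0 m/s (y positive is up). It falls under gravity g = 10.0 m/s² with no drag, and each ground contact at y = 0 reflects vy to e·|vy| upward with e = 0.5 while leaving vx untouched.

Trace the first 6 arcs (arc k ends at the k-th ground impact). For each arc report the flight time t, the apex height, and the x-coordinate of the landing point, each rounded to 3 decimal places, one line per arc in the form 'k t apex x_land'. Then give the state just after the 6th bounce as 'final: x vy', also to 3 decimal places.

Arc 1: start y=12.230, vy=8.000 → t=2.557, apex=15.430, x_land=27.127, impact vy=-17.567
  bounce: vy ← 0.5·17.567 = 8.784
Arc 2: start y=0.000, vy=8.784 → t=1.757, apex=3.858, x_land=45.765, impact vy=-8.784
  bounce: vy ← 0.5·8.784 = 4.392
Arc 3: start y=0.000, vy=4.392 → t=0.878, apex=0.964, x_land=55.085, impact vy=-4.392
  bounce: vy ← 0.5·4.392 = 2.196
Arc 4: start y=0.000, vy=2.196 → t=0.439, apex=0.241, x_land=59.744, impact vy=-2.196
  bounce: vy ← 0.5·2.196 = 1.098
Arc 5: start y=0.000, vy=1.098 → t=0.220, apex=0.060, x_land=62.074, impact vy=-1.098
  bounce: vy ← 0.5·1.098 = 0.549
Arc 6: start y=0.000, vy=0.549 → t=0.110, apex=0.015, x_land=63.239, impact vy=-0.549
  bounce: vy ← 0.5·0.549 = 0.274

1 2.557 15.430 27.127
2 1.757 3.858 45.765
3 0.878 0.964 55.085
4 0.439 0.241 59.744
5 0.220 0.060 62.074
6 0.110 0.015 63.239
final: 63.239 0.274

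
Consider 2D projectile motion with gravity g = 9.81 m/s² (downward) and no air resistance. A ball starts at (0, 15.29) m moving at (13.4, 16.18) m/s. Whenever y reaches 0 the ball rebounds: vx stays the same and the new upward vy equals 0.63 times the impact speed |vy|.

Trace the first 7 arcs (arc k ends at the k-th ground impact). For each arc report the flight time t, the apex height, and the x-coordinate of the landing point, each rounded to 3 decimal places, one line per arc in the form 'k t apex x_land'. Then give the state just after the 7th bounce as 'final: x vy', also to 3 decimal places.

Arc 1: start y=15.290, vy=16.180 → t=4.065, apex=28.633, x_land=54.477, impact vy=-23.702
  bounce: vy ← 0.63·23.702 = 14.932
Arc 2: start y=0.000, vy=14.932 → t=3.044, apex=11.364, x_land=95.270, impact vy=-14.932
  bounce: vy ← 0.63·14.932 = 9.407
Arc 3: start y=0.000, vy=9.407 → t=1.918, apex=4.511, x_land=120.970, impact vy=-9.407
  bounce: vy ← 0.63·9.407 = 5.927
Arc 4: start y=0.000, vy=5.927 → t=1.208, apex=1.790, x_land=137.161, impact vy=-5.927
  bounce: vy ← 0.63·5.927 = 3.734
Arc 5: start y=0.000, vy=3.734 → t=0.761, apex=0.711, x_land=147.361, impact vy=-3.734
  bounce: vy ← 0.63·3.734 = 2.352
Arc 6: start y=0.000, vy=2.352 → t=0.480, apex=0.282, x_land=153.788, impact vy=-2.352
  bounce: vy ← 0.63·2.352 = 1.482
Arc 7: start y=0.000, vy=1.482 → t=0.302, apex=0.112, x_land=157.836, impact vy=-1.482
  bounce: vy ← 0.63·1.482 = 0.934

1 4.065 28.633 54.477
2 3.044 11.364 95.270
3 1.918 4.511 120.970
4 1.208 1.790 137.161
5 0.761 0.711 147.361
6 0.480 0.282 153.788
7 0.302 0.112 157.836
final: 157.836 0.934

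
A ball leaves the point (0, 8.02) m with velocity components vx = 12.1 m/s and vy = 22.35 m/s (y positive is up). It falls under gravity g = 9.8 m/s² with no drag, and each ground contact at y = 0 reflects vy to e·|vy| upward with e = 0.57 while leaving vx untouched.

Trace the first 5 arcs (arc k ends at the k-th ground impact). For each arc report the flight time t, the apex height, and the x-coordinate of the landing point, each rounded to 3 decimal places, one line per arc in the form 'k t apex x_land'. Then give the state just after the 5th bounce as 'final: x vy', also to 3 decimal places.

1 4.896 33.506 59.236
2 2.981 10.886 95.307
3 1.699 3.537 115.867
4 0.969 1.149 127.586
5 0.552 0.373 134.266
final: 134.266 1.542

Arc 1: start y=8.020, vy=22.350 → t=4.896, apex=33.506, x_land=59.236, impact vy=-25.626
  bounce: vy ← 0.57·25.626 = 14.607
Arc 2: start y=0.000, vy=14.607 → t=2.981, apex=10.886, x_land=95.307, impact vy=-14.607
  bounce: vy ← 0.57·14.607 = 8.326
Arc 3: start y=0.000, vy=8.326 → t=1.699, apex=3.537, x_land=115.867, impact vy=-8.326
  bounce: vy ← 0.57·8.326 = 4.746
Arc 4: start y=0.000, vy=4.746 → t=0.969, apex=1.149, x_land=127.586, impact vy=-4.746
  bounce: vy ← 0.57·4.746 = 2.705
Arc 5: start y=0.000, vy=2.705 → t=0.552, apex=0.373, x_land=134.266, impact vy=-2.705
  bounce: vy ← 0.57·2.705 = 1.542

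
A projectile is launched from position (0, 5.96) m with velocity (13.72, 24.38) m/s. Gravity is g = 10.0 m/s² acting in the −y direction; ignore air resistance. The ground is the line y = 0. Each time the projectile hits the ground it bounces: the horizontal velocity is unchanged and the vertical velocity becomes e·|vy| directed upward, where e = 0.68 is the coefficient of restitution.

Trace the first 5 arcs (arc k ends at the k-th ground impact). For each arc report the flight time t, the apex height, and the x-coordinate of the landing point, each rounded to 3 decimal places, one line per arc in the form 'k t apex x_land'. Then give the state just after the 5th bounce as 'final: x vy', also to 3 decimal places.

Arc 1: start y=5.960, vy=24.380 → t=5.109, apex=35.679, x_land=70.100, impact vy=-26.713
  bounce: vy ← 0.68·26.713 = 18.165
Arc 2: start y=0.000, vy=18.165 → t=3.633, apex=16.498, x_land=119.944, impact vy=-18.165
  bounce: vy ← 0.68·18.165 = 12.352
Arc 3: start y=0.000, vy=12.352 → t=2.470, apex=7.629, x_land=153.838, impact vy=-12.352
  bounce: vy ← 0.68·12.352 = 8.399
Arc 4: start y=0.000, vy=8.399 → t=1.680, apex=3.528, x_land=176.886, impact vy=-8.399
  bounce: vy ← 0.68·8.399 = 5.712
Arc 5: start y=0.000, vy=5.712 → t=1.142, apex=1.631, x_land=192.559, impact vy=-5.712
  bounce: vy ← 0.68·5.712 = 3.884

1 5.109 35.679 70.100
2 3.633 16.498 119.944
3 2.470 7.629 153.838
4 1.680 3.528 176.886
5 1.142 1.631 192.559
final: 192.559 3.884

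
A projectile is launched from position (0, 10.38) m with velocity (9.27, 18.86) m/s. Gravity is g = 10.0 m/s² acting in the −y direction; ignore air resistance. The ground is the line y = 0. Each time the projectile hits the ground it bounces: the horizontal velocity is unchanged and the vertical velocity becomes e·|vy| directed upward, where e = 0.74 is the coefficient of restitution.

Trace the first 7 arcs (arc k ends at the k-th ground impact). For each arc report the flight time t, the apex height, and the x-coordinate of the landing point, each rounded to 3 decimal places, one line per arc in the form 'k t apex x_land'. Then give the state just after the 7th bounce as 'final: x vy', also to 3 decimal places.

1 4.259 28.165 39.485
2 3.513 15.423 72.047
3 2.599 8.446 96.142
4 1.924 4.625 113.973
5 1.423 2.533 127.168
6 1.053 1.387 136.933
7 0.779 0.759 144.158
final: 144.158 2.884

Arc 1: start y=10.380, vy=18.860 → t=4.259, apex=28.165, x_land=39.485, impact vy=-23.734
  bounce: vy ← 0.74·23.734 = 17.563
Arc 2: start y=0.000, vy=17.563 → t=3.513, apex=15.423, x_land=72.047, impact vy=-17.563
  bounce: vy ← 0.74·17.563 = 12.997
Arc 3: start y=0.000, vy=12.997 → t=2.599, apex=8.446, x_land=96.142, impact vy=-12.997
  bounce: vy ← 0.74·12.997 = 9.618
Arc 4: start y=0.000, vy=9.618 → t=1.924, apex=4.625, x_land=113.973, impact vy=-9.618
  bounce: vy ← 0.74·9.618 = 7.117
Arc 5: start y=0.000, vy=7.117 → t=1.423, apex=2.533, x_land=127.168, impact vy=-7.117
  bounce: vy ← 0.74·7.117 = 5.267
Arc 6: start y=0.000, vy=5.267 → t=1.053, apex=1.387, x_land=136.933, impact vy=-5.267
  bounce: vy ← 0.74·5.267 = 3.897
Arc 7: start y=0.000, vy=3.897 → t=0.779, apex=0.759, x_land=144.158, impact vy=-3.897
  bounce: vy ← 0.74·3.897 = 2.884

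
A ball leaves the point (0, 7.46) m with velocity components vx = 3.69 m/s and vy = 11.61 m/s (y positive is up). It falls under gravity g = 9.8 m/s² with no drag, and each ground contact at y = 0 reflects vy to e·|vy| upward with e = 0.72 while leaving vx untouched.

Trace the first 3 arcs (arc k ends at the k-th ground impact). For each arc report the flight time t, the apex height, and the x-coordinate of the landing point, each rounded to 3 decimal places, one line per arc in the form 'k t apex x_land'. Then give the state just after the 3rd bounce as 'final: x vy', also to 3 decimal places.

Arc 1: start y=7.460, vy=11.610 → t=2.895, apex=14.337, x_land=10.683, impact vy=-16.763
  bounce: vy ← 0.72·16.763 = 12.070
Arc 2: start y=0.000, vy=12.070 → t=2.463, apex=7.432, x_land=19.773, impact vy=-12.070
  bounce: vy ← 0.72·12.070 = 8.690
Arc 3: start y=0.000, vy=8.690 → t=1.773, apex=3.853, x_land=26.317, impact vy=-8.690
  bounce: vy ← 0.72·8.690 = 6.257

1 2.895 14.337 10.683
2 2.463 7.432 19.773
3 1.773 3.853 26.317
final: 26.317 6.257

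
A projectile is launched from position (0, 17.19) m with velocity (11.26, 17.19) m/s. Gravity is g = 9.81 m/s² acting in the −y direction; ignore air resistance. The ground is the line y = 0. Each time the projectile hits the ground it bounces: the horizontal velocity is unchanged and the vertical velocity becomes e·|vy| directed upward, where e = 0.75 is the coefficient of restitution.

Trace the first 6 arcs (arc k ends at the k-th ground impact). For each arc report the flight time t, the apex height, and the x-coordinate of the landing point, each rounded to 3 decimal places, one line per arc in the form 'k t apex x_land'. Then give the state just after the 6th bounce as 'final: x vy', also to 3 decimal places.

Arc 1: start y=17.190, vy=17.190 → t=4.316, apex=32.251, x_land=48.604, impact vy=-25.155
  bounce: vy ← 0.75·25.155 = 18.866
Arc 2: start y=0.000, vy=18.866 → t=3.846, apex=18.141, x_land=91.913, impact vy=-18.866
  bounce: vy ← 0.75·18.866 = 14.150
Arc 3: start y=0.000, vy=14.150 → t=2.885, apex=10.204, x_land=124.395, impact vy=-14.150
  bounce: vy ← 0.75·14.150 = 10.612
Arc 4: start y=0.000, vy=10.612 → t=2.164, apex=5.740, x_land=148.757, impact vy=-10.612
  bounce: vy ← 0.75·10.612 = 7.959
Arc 5: start y=0.000, vy=7.959 → t=1.623, apex=3.229, x_land=167.028, impact vy=-7.959
  bounce: vy ← 0.75·7.959 = 5.969
Arc 6: start y=0.000, vy=5.969 → t=1.217, apex=1.816, x_land=180.731, impact vy=-5.969
  bounce: vy ← 0.75·5.969 = 4.477

1 4.316 32.251 48.604
2 3.846 18.141 91.913
3 2.885 10.204 124.395
4 2.164 5.740 148.757
5 1.623 3.229 167.028
6 1.217 1.816 180.731
final: 180.731 4.477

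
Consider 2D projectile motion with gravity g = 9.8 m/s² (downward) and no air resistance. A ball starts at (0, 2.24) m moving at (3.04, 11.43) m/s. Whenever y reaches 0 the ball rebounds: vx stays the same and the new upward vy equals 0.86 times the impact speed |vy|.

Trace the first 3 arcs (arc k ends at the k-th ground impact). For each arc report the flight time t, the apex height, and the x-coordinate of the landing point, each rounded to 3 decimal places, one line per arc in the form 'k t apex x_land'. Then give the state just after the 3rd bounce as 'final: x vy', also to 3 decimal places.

1 2.514 8.906 7.644
2 2.319 6.587 14.693
3 1.994 4.871 20.755
final: 20.755 8.403

Arc 1: start y=2.240, vy=11.430 → t=2.514, apex=8.906, x_land=7.644, impact vy=-13.212
  bounce: vy ← 0.86·13.212 = 11.362
Arc 2: start y=0.000, vy=11.362 → t=2.319, apex=6.587, x_land=14.693, impact vy=-11.362
  bounce: vy ← 0.86·11.362 = 9.771
Arc 3: start y=0.000, vy=9.771 → t=1.994, apex=4.871, x_land=20.755, impact vy=-9.771
  bounce: vy ← 0.86·9.771 = 8.403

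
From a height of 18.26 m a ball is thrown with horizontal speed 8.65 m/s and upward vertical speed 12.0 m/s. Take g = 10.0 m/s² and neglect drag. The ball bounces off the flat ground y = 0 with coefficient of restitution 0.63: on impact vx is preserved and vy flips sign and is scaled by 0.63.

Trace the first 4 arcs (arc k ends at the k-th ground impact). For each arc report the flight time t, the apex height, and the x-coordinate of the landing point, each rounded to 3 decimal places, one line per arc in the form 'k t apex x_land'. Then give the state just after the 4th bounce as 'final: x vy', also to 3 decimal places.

Arc 1: start y=18.260, vy=12.000 → t=3.457, apex=25.460, x_land=29.899, impact vy=-22.565
  bounce: vy ← 0.63·22.565 = 14.216
Arc 2: start y=0.000, vy=14.216 → t=2.843, apex=10.105, x_land=54.493, impact vy=-14.216
  bounce: vy ← 0.63·14.216 = 8.956
Arc 3: start y=0.000, vy=8.956 → t=1.791, apex=4.011, x_land=69.987, impact vy=-8.956
  bounce: vy ← 0.63·8.956 = 5.642
Arc 4: start y=0.000, vy=5.642 → t=1.128, apex=1.592, x_land=79.749, impact vy=-5.642
  bounce: vy ← 0.63·5.642 = 3.555

1 3.457 25.460 29.899
2 2.843 10.105 54.493
3 1.791 4.011 69.987
4 1.128 1.592 79.749
final: 79.749 3.555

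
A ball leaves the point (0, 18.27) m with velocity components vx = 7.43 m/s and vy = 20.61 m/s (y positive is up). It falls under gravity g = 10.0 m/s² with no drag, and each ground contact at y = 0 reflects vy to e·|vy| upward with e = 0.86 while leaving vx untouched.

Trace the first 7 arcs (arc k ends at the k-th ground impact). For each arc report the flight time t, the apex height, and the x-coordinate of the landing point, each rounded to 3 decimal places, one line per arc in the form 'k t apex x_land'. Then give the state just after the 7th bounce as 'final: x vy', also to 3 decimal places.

1 4.872 39.509 36.199
2 4.835 29.221 72.122
3 4.158 21.612 103.017
4 3.576 15.984 129.586
5 3.075 11.822 152.435
6 2.645 8.743 172.085
7 2.274 6.467 188.985
final: 188.985 9.780

Arc 1: start y=18.270, vy=20.610 → t=4.872, apex=39.509, x_land=36.199, impact vy=-28.110
  bounce: vy ← 0.86·28.110 = 24.175
Arc 2: start y=0.000, vy=24.175 → t=4.835, apex=29.221, x_land=72.122, impact vy=-24.175
  bounce: vy ← 0.86·24.175 = 20.790
Arc 3: start y=0.000, vy=20.790 → t=4.158, apex=21.612, x_land=103.017, impact vy=-20.790
  bounce: vy ← 0.86·20.790 = 17.880
Arc 4: start y=0.000, vy=17.880 → t=3.576, apex=15.984, x_land=129.586, impact vy=-17.880
  bounce: vy ← 0.86·17.880 = 15.376
Arc 5: start y=0.000, vy=15.376 → t=3.075, apex=11.822, x_land=152.435, impact vy=-15.376
  bounce: vy ← 0.86·15.376 = 13.224
Arc 6: start y=0.000, vy=13.224 → t=2.645, apex=8.743, x_land=172.085, impact vy=-13.224
  bounce: vy ← 0.86·13.224 = 11.372
Arc 7: start y=0.000, vy=11.372 → t=2.274, apex=6.467, x_land=188.985, impact vy=-11.372
  bounce: vy ← 0.86·11.372 = 9.780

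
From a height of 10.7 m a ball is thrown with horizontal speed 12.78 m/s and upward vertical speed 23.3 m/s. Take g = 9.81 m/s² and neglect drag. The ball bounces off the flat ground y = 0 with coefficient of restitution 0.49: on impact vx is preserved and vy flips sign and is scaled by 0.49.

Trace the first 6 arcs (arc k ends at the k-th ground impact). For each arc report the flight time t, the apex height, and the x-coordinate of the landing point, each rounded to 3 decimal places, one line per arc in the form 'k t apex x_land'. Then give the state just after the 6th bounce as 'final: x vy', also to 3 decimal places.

1 5.172 38.370 66.099
2 2.741 9.213 101.128
3 1.343 2.212 118.293
4 0.658 0.531 126.703
5 0.322 0.128 130.824
6 0.158 0.031 132.844
final: 132.844 0.380

Arc 1: start y=10.700, vy=23.300 → t=5.172, apex=38.370, x_land=66.099, impact vy=-27.438
  bounce: vy ← 0.49·27.438 = 13.444
Arc 2: start y=0.000, vy=13.444 → t=2.741, apex=9.213, x_land=101.128, impact vy=-13.444
  bounce: vy ← 0.49·13.444 = 6.588
Arc 3: start y=0.000, vy=6.588 → t=1.343, apex=2.212, x_land=118.293, impact vy=-6.588
  bounce: vy ← 0.49·6.588 = 3.228
Arc 4: start y=0.000, vy=3.228 → t=0.658, apex=0.531, x_land=126.703, impact vy=-3.228
  bounce: vy ← 0.49·3.228 = 1.582
Arc 5: start y=0.000, vy=1.582 → t=0.322, apex=0.128, x_land=130.824, impact vy=-1.582
  bounce: vy ← 0.49·1.582 = 0.775
Arc 6: start y=0.000, vy=0.775 → t=0.158, apex=0.031, x_land=132.844, impact vy=-0.775
  bounce: vy ← 0.49·0.775 = 0.380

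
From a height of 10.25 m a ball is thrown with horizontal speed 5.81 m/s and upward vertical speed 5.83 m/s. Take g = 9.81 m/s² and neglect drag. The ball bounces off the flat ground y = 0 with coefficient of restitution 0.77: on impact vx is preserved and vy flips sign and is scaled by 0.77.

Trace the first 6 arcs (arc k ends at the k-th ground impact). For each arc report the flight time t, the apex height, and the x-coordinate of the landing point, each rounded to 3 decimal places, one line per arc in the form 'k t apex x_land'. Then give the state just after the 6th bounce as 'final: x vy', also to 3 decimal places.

Arc 1: start y=10.250, vy=5.830 → t=2.157, apex=11.982, x_land=12.534, impact vy=-15.333
  bounce: vy ← 0.77·15.333 = 11.806
Arc 2: start y=0.000, vy=11.806 → t=2.407, apex=7.104, x_land=26.518, impact vy=-11.806
  bounce: vy ← 0.77·11.806 = 9.091
Arc 3: start y=0.000, vy=9.091 → t=1.853, apex=4.212, x_land=37.286, impact vy=-9.091
  bounce: vy ← 0.77·9.091 = 7.000
Arc 4: start y=0.000, vy=7.000 → t=1.427, apex=2.497, x_land=45.578, impact vy=-7.000
  bounce: vy ← 0.77·7.000 = 5.390
Arc 5: start y=0.000, vy=5.390 → t=1.099, apex=1.481, x_land=51.962, impact vy=-5.390
  bounce: vy ← 0.77·5.390 = 4.150
Arc 6: start y=0.000, vy=4.150 → t=0.846, apex=0.878, x_land=56.878, impact vy=-4.150
  bounce: vy ← 0.77·4.150 = 3.196

1 2.157 11.982 12.534
2 2.407 7.104 26.518
3 1.853 4.212 37.286
4 1.427 2.497 45.578
5 1.099 1.481 51.962
6 0.846 0.878 56.878
final: 56.878 3.196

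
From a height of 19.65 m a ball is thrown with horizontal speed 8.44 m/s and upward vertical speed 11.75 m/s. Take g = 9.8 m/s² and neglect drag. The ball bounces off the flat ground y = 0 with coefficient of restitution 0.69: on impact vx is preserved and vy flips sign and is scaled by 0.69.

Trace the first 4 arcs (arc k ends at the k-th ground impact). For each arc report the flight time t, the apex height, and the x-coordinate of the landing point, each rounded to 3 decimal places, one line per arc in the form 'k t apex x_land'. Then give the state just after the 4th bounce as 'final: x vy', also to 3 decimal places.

Arc 1: start y=19.650, vy=11.750 → t=3.533, apex=26.694, x_land=29.819, impact vy=-22.874
  bounce: vy ← 0.69·22.874 = 15.783
Arc 2: start y=0.000, vy=15.783 → t=3.221, apex=12.709, x_land=57.004, impact vy=-15.783
  bounce: vy ← 0.69·15.783 = 10.890
Arc 3: start y=0.000, vy=10.890 → t=2.222, apex=6.051, x_land=75.761, impact vy=-10.890
  bounce: vy ← 0.69·10.890 = 7.514
Arc 4: start y=0.000, vy=7.514 → t=1.534, apex=2.881, x_land=88.704, impact vy=-7.514
  bounce: vy ← 0.69·7.514 = 5.185

1 3.533 26.694 29.819
2 3.221 12.709 57.004
3 2.222 6.051 75.761
4 1.534 2.881 88.704
final: 88.704 5.185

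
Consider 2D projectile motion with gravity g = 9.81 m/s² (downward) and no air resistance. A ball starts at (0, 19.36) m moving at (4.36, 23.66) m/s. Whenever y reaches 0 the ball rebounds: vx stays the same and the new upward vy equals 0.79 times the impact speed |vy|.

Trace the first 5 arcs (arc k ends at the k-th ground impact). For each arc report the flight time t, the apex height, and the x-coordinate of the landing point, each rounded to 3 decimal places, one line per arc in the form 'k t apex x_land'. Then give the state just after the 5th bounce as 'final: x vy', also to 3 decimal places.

Arc 1: start y=19.360, vy=23.660 → t=5.537, apex=47.892, x_land=24.139, impact vy=-30.654
  bounce: vy ← 0.79·30.654 = 24.216
Arc 2: start y=0.000, vy=24.216 → t=4.937, apex=29.889, x_land=45.665, impact vy=-24.216
  bounce: vy ← 0.79·24.216 = 19.131
Arc 3: start y=0.000, vy=19.131 → t=3.900, apex=18.654, x_land=62.670, impact vy=-19.131
  bounce: vy ← 0.79·19.131 = 15.113
Arc 4: start y=0.000, vy=15.113 → t=3.081, apex=11.642, x_land=76.104, impact vy=-15.113
  bounce: vy ← 0.79·15.113 = 11.940
Arc 5: start y=0.000, vy=11.940 → t=2.434, apex=7.266, x_land=86.717, impact vy=-11.940
  bounce: vy ← 0.79·11.940 = 9.432

1 5.537 47.892 24.139
2 4.937 29.889 45.665
3 3.900 18.654 62.670
4 3.081 11.642 76.104
5 2.434 7.266 86.717
final: 86.717 9.432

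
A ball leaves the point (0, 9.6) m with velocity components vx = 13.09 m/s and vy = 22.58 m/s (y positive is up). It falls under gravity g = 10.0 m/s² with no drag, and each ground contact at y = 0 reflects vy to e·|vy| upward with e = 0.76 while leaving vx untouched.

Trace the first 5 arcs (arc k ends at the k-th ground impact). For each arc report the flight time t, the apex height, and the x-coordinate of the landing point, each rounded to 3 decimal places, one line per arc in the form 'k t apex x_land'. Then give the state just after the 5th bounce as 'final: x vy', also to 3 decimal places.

1 4.907 35.093 64.236
2 4.027 20.270 116.948
3 3.060 11.708 157.009
4 2.326 6.762 187.455
5 1.768 3.906 210.594
final: 210.594 6.717

Arc 1: start y=9.600, vy=22.580 → t=4.907, apex=35.093, x_land=64.236, impact vy=-26.493
  bounce: vy ← 0.76·26.493 = 20.134
Arc 2: start y=0.000, vy=20.134 → t=4.027, apex=20.270, x_land=116.948, impact vy=-20.134
  bounce: vy ← 0.76·20.134 = 15.302
Arc 3: start y=0.000, vy=15.302 → t=3.060, apex=11.708, x_land=157.009, impact vy=-15.302
  bounce: vy ← 0.76·15.302 = 11.630
Arc 4: start y=0.000, vy=11.630 → t=2.326, apex=6.762, x_land=187.455, impact vy=-11.630
  bounce: vy ← 0.76·11.630 = 8.838
Arc 5: start y=0.000, vy=8.838 → t=1.768, apex=3.906, x_land=210.594, impact vy=-8.838
  bounce: vy ← 0.76·8.838 = 6.717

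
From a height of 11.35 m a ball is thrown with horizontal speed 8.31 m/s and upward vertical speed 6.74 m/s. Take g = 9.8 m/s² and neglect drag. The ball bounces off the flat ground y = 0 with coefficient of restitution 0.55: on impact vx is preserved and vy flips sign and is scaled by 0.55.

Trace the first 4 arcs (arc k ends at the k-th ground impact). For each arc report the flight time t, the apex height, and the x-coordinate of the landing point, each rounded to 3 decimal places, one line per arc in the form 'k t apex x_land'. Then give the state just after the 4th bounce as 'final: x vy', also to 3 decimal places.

1 2.358 13.668 19.594
2 1.837 4.134 34.861
3 1.010 1.251 43.257
4 0.556 0.378 47.876
final: 47.876 1.498

Arc 1: start y=11.350, vy=6.740 → t=2.358, apex=13.668, x_land=19.594, impact vy=-16.367
  bounce: vy ← 0.55·16.367 = 9.002
Arc 2: start y=0.000, vy=9.002 → t=1.837, apex=4.134, x_land=34.861, impact vy=-9.002
  bounce: vy ← 0.55·9.002 = 4.951
Arc 3: start y=0.000, vy=4.951 → t=1.010, apex=1.251, x_land=43.257, impact vy=-4.951
  bounce: vy ← 0.55·4.951 = 2.723
Arc 4: start y=0.000, vy=2.723 → t=0.556, apex=0.378, x_land=47.876, impact vy=-2.723
  bounce: vy ← 0.55·2.723 = 1.498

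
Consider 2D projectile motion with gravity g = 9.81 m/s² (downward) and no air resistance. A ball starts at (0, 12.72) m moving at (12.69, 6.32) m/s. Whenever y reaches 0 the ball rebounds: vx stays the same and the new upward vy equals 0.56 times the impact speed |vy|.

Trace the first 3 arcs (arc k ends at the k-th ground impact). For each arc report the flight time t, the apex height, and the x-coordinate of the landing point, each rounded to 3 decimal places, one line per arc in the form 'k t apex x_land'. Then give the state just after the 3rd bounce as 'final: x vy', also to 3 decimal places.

Arc 1: start y=12.720, vy=6.320 → t=2.379, apex=14.756, x_land=30.186, impact vy=-17.015
  bounce: vy ← 0.56·17.015 = 9.528
Arc 2: start y=0.000, vy=9.528 → t=1.943, apex=4.627, x_land=54.837, impact vy=-9.528
  bounce: vy ← 0.56·9.528 = 5.336
Arc 3: start y=0.000, vy=5.336 → t=1.088, apex=1.451, x_land=68.642, impact vy=-5.336
  bounce: vy ← 0.56·5.336 = 2.988

1 2.379 14.756 30.186
2 1.943 4.627 54.837
3 1.088 1.451 68.642
final: 68.642 2.988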